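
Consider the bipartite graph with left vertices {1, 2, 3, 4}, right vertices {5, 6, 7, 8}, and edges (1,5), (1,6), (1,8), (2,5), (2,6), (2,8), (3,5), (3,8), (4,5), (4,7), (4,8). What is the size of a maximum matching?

Step 1: List the neighbors of each left vertex:
  1: 5, 6, 8
  2: 5, 6, 8
  3: 5, 8
  4: 5, 7, 8

Step 2: Greedily match left vertices, then look for augmenting paths:
  Match 1 -- 5
  Match 2 -- 6
  Match 3 -- 8
  Match 4 -- 7
  No augmenting path remains.

Step 3: Verify this is maximum:
  Matching size 4 = min(|L|, |R|) = min(4, 4), which is an upper bound, so this matching is maximum.

Maximum matching: {(1,5), (2,6), (3,8), (4,7)}
Size: 4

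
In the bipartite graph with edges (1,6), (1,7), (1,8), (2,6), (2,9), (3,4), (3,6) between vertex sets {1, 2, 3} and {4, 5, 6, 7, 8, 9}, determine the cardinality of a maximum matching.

Step 1: List the neighbors of each left vertex:
  1: 6, 7, 8
  2: 6, 9
  3: 4, 6

Step 2: Greedily match left vertices, then look for augmenting paths:
  Match 1 -- 6
  Match 2 -- 9
  Match 3 -- 4
  No augmenting path remains.

Step 3: Verify this is maximum:
  Matching size 3 = min(|L|, |R|) = min(3, 6), which is an upper bound, so this matching is maximum.

Maximum matching: {(1,6), (2,9), (3,4)}
Size: 3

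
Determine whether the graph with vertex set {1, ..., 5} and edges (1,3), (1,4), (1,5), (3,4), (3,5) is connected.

Step 1: Build adjacency list from edges:
  1: 3, 4, 5
  2: (none)
  3: 1, 4, 5
  4: 1, 3
  5: 1, 3

Step 2: Run BFS/DFS from vertex 1:
  Visited: {1, 3, 4, 5}
  Reached 4 of 5 vertices

Step 3: Only 4 of 5 vertices reached. Graph is disconnected.
Connected components: {1, 3, 4, 5}, {2}
Answer: No, the graph is not connected (2 components).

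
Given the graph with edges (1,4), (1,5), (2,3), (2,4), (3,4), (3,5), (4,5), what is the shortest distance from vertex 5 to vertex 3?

Step 1: Build adjacency list:
  1: 4, 5
  2: 3, 4
  3: 2, 4, 5
  4: 1, 2, 3, 5
  5: 1, 3, 4

Step 2: BFS from vertex 5 to find shortest path to 3:
  vertex 1 reached at distance 1
  vertex 3 reached at distance 1

Step 3: Shortest path: 5 -> 3
Path length: 1 edge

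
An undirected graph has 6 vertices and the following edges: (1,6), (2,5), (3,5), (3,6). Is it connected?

Step 1: Build adjacency list from edges:
  1: 6
  2: 5
  3: 5, 6
  4: (none)
  5: 2, 3
  6: 1, 3

Step 2: Run BFS/DFS from vertex 1:
  Visited: {1, 6, 3, 5, 2}
  Reached 5 of 6 vertices

Step 3: Only 5 of 6 vertices reached. Graph is disconnected.
Connected components: {1, 2, 3, 5, 6}, {4}
Answer: No, the graph is not connected (2 components).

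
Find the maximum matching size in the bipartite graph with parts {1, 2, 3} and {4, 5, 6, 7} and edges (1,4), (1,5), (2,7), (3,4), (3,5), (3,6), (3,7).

Step 1: List the neighbors of each left vertex:
  1: 4, 5
  2: 7
  3: 4, 5, 6, 7

Step 2: Greedily match left vertices, then look for augmenting paths:
  Match 1 -- 4
  Match 2 -- 7
  Match 3 -- 5
  No augmenting path remains.

Step 3: Verify this is maximum:
  Matching size 3 = min(|L|, |R|) = min(3, 4), which is an upper bound, so this matching is maximum.

Maximum matching: {(1,4), (2,7), (3,5)}
Size: 3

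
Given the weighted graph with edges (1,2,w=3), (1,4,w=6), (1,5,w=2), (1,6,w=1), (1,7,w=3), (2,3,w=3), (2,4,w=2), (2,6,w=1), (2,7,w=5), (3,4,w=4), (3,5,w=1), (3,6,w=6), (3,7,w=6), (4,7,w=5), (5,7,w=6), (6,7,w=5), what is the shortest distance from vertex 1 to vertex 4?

Step 1: Build adjacency list with weights:
  1: 2(w=3), 4(w=6), 5(w=2), 6(w=1), 7(w=3)
  2: 1(w=3), 3(w=3), 4(w=2), 6(w=1), 7(w=5)
  3: 2(w=3), 4(w=4), 5(w=1), 6(w=6), 7(w=6)
  4: 1(w=6), 2(w=2), 3(w=4), 7(w=5)
  5: 1(w=2), 3(w=1), 7(w=6)
  6: 1(w=1), 2(w=1), 3(w=6), 7(w=5)
  7: 1(w=3), 2(w=5), 3(w=6), 4(w=5), 5(w=6), 6(w=5)

Step 2: Apply Dijkstra's algorithm from vertex 1:
  Visit vertex 1 (distance=0)
    Update dist[2] = 3
    Update dist[4] = 6
    Update dist[5] = 2
    Update dist[6] = 1
    Update dist[7] = 3
  Visit vertex 6 (distance=1)
    Update dist[2] = 2
    Update dist[3] = 7
  Visit vertex 2 (distance=2)
    Update dist[3] = 5
    Update dist[4] = 4
  Visit vertex 5 (distance=2)
    Update dist[3] = 3
  Visit vertex 3 (distance=3)
  Visit vertex 7 (distance=3)
  Visit vertex 4 (distance=4)

Step 3: Shortest path: 1 -> 6 -> 2 -> 4
Total weight: 1 + 1 + 2 = 4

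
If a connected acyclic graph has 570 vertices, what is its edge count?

A tree on n vertices always has exactly n - 1 edges.
For n = 570: edges = 570 - 1 = 569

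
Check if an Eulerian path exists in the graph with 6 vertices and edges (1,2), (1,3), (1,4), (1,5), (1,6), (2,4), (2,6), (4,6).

Step 1: Find the degree of each vertex:
  deg(1) = 5
  deg(2) = 3
  deg(3) = 1
  deg(4) = 3
  deg(5) = 1
  deg(6) = 3

Step 2: Count vertices with odd degree:
  Odd-degree vertices: 1, 2, 3, 4, 5, 6 (6 total)

Step 3: Apply Euler's theorem:
  - Eulerian circuit exists iff graph is connected and all vertices have even degree
  - Eulerian path exists iff graph is connected and has 0 or 2 odd-degree vertices

Graph has 6 odd-degree vertices (need 0 or 2).
Neither Eulerian path nor Eulerian circuit exists.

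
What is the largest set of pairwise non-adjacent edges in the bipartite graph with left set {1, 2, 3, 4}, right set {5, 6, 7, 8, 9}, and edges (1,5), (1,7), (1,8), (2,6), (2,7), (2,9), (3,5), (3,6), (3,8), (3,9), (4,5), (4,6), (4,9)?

Step 1: List the neighbors of each left vertex:
  1: 5, 7, 8
  2: 6, 7, 9
  3: 5, 6, 8, 9
  4: 5, 6, 9

Step 2: Greedily match left vertices, then look for augmenting paths:
  Match 1 -- 5
  Match 2 -- 6
  Match 3 -- 8
  Match 4 -- 9
  No augmenting path remains.

Step 3: Verify this is maximum:
  Matching size 4 = min(|L|, |R|) = min(4, 5), which is an upper bound, so this matching is maximum.

Maximum matching: {(1,5), (2,6), (3,8), (4,9)}
Size: 4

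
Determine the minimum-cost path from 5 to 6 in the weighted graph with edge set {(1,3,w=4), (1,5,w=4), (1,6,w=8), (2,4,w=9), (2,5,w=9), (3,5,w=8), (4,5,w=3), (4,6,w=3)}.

Step 1: Build adjacency list with weights:
  1: 3(w=4), 5(w=4), 6(w=8)
  2: 4(w=9), 5(w=9)
  3: 1(w=4), 5(w=8)
  4: 2(w=9), 5(w=3), 6(w=3)
  5: 1(w=4), 2(w=9), 3(w=8), 4(w=3)
  6: 1(w=8), 4(w=3)

Step 2: Apply Dijkstra's algorithm from vertex 5:
  Visit vertex 5 (distance=0)
    Update dist[1] = 4
    Update dist[2] = 9
    Update dist[3] = 8
    Update dist[4] = 3
  Visit vertex 4 (distance=3)
    Update dist[6] = 6
  Visit vertex 1 (distance=4)
  Visit vertex 6 (distance=6)

Step 3: Shortest path: 5 -> 4 -> 6
Total weight: 3 + 3 = 6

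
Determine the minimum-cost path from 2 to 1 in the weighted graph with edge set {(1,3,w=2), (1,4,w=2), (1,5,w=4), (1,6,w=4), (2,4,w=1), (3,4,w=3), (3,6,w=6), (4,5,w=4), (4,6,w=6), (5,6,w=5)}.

Step 1: Build adjacency list with weights:
  1: 3(w=2), 4(w=2), 5(w=4), 6(w=4)
  2: 4(w=1)
  3: 1(w=2), 4(w=3), 6(w=6)
  4: 1(w=2), 2(w=1), 3(w=3), 5(w=4), 6(w=6)
  5: 1(w=4), 4(w=4), 6(w=5)
  6: 1(w=4), 3(w=6), 4(w=6), 5(w=5)

Step 2: Apply Dijkstra's algorithm from vertex 2:
  Visit vertex 2 (distance=0)
    Update dist[4] = 1
  Visit vertex 4 (distance=1)
    Update dist[1] = 3
    Update dist[3] = 4
    Update dist[5] = 5
    Update dist[6] = 7
  Visit vertex 1 (distance=3)

Step 3: Shortest path: 2 -> 4 -> 1
Total weight: 1 + 2 = 3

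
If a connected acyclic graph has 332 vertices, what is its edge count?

A tree on n vertices always has exactly n - 1 edges.
For n = 332: edges = 332 - 1 = 331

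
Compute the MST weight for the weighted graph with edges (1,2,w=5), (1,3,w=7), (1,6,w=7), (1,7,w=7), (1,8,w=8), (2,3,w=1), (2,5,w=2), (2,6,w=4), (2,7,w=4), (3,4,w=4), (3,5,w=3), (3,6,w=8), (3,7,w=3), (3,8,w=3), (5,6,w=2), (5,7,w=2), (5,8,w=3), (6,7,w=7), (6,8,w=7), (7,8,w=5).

Apply Kruskal's algorithm (sort edges by weight, add if no cycle):

Sorted edges by weight:
  (2,3) w=1
  (2,5) w=2
  (5,6) w=2
  (5,7) w=2
  (3,8) w=3
  (3,7) w=3
  (3,5) w=3
  (5,8) w=3
  (2,6) w=4
  (2,7) w=4
  (3,4) w=4
  (1,2) w=5
  (7,8) w=5
  (1,3) w=7
  (1,6) w=7
  (1,7) w=7
  (6,7) w=7
  (6,8) w=7
  (1,8) w=8
  (3,6) w=8

Add edge (2,3) w=1 -- no cycle. Running total: 1
Add edge (2,5) w=2 -- no cycle. Running total: 3
Add edge (5,6) w=2 -- no cycle. Running total: 5
Add edge (5,7) w=2 -- no cycle. Running total: 7
Add edge (3,8) w=3 -- no cycle. Running total: 10
Skip edge (3,7) w=3 -- would create cycle
Skip edge (3,5) w=3 -- would create cycle
Skip edge (5,8) w=3 -- would create cycle
Skip edge (2,6) w=4 -- would create cycle
Skip edge (2,7) w=4 -- would create cycle
Add edge (3,4) w=4 -- no cycle. Running total: 14
Add edge (1,2) w=5 -- no cycle. Running total: 19

MST edges: (2,3,w=1), (2,5,w=2), (5,6,w=2), (5,7,w=2), (3,8,w=3), (3,4,w=4), (1,2,w=5)
Total MST weight: 1 + 2 + 2 + 2 + 3 + 4 + 5 = 19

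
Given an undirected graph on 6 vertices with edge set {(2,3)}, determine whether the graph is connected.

Step 1: Build adjacency list from edges:
  1: (none)
  2: 3
  3: 2
  4: (none)
  5: (none)
  6: (none)

Step 2: Run BFS/DFS from vertex 1:
  Visited: {1}
  Reached 1 of 6 vertices

Step 3: Only 1 of 6 vertices reached. Graph is disconnected.
Connected components: {1}, {2, 3}, {4}, {5}, {6}
Answer: No, the graph is not connected (5 components).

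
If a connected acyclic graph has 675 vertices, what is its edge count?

A tree on n vertices always has exactly n - 1 edges.
For n = 675: edges = 675 - 1 = 674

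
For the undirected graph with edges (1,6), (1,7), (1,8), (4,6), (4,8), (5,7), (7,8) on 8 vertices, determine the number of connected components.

Step 1: Build adjacency list from edges:
  1: 6, 7, 8
  2: (none)
  3: (none)
  4: 6, 8
  5: 7
  6: 1, 4
  7: 1, 5, 8
  8: 1, 4, 7

Step 2: Run BFS/DFS from vertex 1:
  Visited: {1, 6, 7, 8, 4, 5}
  Reached 6 of 8 vertices

Step 3: Only 6 of 8 vertices reached. Graph is disconnected.
Connected components: {1, 4, 5, 6, 7, 8}, {2}, {3}
Number of connected components: 3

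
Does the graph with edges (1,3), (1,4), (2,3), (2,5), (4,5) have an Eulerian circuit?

Step 1: Find the degree of each vertex:
  deg(1) = 2
  deg(2) = 2
  deg(3) = 2
  deg(4) = 2
  deg(5) = 2

Step 2: Count vertices with odd degree:
  All vertices have even degree (0 odd-degree vertices)

Step 3: Apply Euler's theorem:
  - Eulerian circuit exists iff graph is connected and all vertices have even degree
  - Eulerian path exists iff graph is connected and has 0 or 2 odd-degree vertices

Graph is connected with 0 odd-degree vertices.
Both Eulerian circuit and Eulerian path exist.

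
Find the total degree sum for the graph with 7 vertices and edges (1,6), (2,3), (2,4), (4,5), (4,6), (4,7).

Step 1: Count edges incident to each vertex:
  deg(1) = 1 (neighbors: 6)
  deg(2) = 2 (neighbors: 3, 4)
  deg(3) = 1 (neighbors: 2)
  deg(4) = 4 (neighbors: 2, 5, 6, 7)
  deg(5) = 1 (neighbors: 4)
  deg(6) = 2 (neighbors: 1, 4)
  deg(7) = 1 (neighbors: 4)

Step 2: Sum all degrees:
  1 + 2 + 1 + 4 + 1 + 2 + 1 = 12

Verification: sum of degrees = 2 * |E| = 2 * 6 = 12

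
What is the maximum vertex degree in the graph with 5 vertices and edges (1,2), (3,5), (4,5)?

Step 1: Count edges incident to each vertex:
  deg(1) = 1 (neighbors: 2)
  deg(2) = 1 (neighbors: 1)
  deg(3) = 1 (neighbors: 5)
  deg(4) = 1 (neighbors: 5)
  deg(5) = 2 (neighbors: 3, 4)

Step 2: Find maximum:
  max(1, 1, 1, 1, 2) = 2 (vertex 5)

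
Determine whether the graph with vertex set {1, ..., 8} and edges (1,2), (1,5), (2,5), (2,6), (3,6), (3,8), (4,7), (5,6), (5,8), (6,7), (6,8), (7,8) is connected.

Step 1: Build adjacency list from edges:
  1: 2, 5
  2: 1, 5, 6
  3: 6, 8
  4: 7
  5: 1, 2, 6, 8
  6: 2, 3, 5, 7, 8
  7: 4, 6, 8
  8: 3, 5, 6, 7

Step 2: Run BFS/DFS from vertex 1:
  Visited: {1, 2, 5, 6, 8, 3, 7, 4}
  Reached 8 of 8 vertices

Step 3: All 8 vertices reached from vertex 1, so the graph is connected.
Answer: Yes, the graph is connected.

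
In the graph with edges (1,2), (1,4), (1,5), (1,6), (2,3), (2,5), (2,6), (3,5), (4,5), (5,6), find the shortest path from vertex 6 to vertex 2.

Step 1: Build adjacency list:
  1: 2, 4, 5, 6
  2: 1, 3, 5, 6
  3: 2, 5
  4: 1, 5
  5: 1, 2, 3, 4, 6
  6: 1, 2, 5

Step 2: BFS from vertex 6 to find shortest path to 2:
  vertex 1 reached at distance 1
  vertex 2 reached at distance 1

Step 3: Shortest path: 6 -> 2
Path length: 1 edge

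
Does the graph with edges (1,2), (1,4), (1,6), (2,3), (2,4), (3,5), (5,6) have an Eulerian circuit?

Step 1: Find the degree of each vertex:
  deg(1) = 3
  deg(2) = 3
  deg(3) = 2
  deg(4) = 2
  deg(5) = 2
  deg(6) = 2

Step 2: Count vertices with odd degree:
  Odd-degree vertices: 1, 2 (2 total)

Step 3: Apply Euler's theorem:
  - Eulerian circuit exists iff graph is connected and all vertices have even degree
  - Eulerian path exists iff graph is connected and has 0 or 2 odd-degree vertices

Graph is connected with exactly 2 odd-degree vertices (1, 2).
Eulerian path exists (starting and ending at the odd-degree vertices), but no Eulerian circuit.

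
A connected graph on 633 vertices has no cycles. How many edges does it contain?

A tree on n vertices always has exactly n - 1 edges.
For n = 633: edges = 633 - 1 = 632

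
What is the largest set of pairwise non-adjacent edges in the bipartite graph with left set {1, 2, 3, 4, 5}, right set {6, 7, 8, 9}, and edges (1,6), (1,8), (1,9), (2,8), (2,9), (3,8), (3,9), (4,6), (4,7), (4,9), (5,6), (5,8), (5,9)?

Step 1: List the neighbors of each left vertex:
  1: 6, 8, 9
  2: 8, 9
  3: 8, 9
  4: 6, 7, 9
  5: 6, 8, 9

Step 2: Greedily match left vertices, then look for augmenting paths:
  Match 1 -- 6
  Match 2 -- 8
  Match 3 -- 9
  Match 4 -- 7
  No augmenting path remains.

Step 3: Verify this is maximum:
  Matching size 4 = min(|L|, |R|) = min(5, 4), which is an upper bound, so this matching is maximum.

Maximum matching: {(1,6), (2,8), (3,9), (4,7)}
Size: 4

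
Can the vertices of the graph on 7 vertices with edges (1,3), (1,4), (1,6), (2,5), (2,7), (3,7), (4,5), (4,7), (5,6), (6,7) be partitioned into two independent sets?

Step 1: Attempt 2-coloring using BFS:
  Start at vertex 1, assign color 0
  Color vertex 3 with color 1 (neighbor of 1)
  Color vertex 4 with color 1 (neighbor of 1)
  Color vertex 6 with color 1 (neighbor of 1)
  Color vertex 7 with color 0 (neighbor of 3)
  Color vertex 5 with color 0 (neighbor of 4)
  Color vertex 2 with color 1 (neighbor of 7)

Step 2: 2-coloring succeeded. No conflicts found.
  Set A (color 0): {1, 5, 7}
  Set B (color 1): {2, 3, 4, 6}

The graph is bipartite with partition {1, 5, 7}, {2, 3, 4, 6}.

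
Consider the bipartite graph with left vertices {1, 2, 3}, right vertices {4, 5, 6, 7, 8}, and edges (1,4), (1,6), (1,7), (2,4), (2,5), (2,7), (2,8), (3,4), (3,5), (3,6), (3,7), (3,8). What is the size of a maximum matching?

Step 1: List the neighbors of each left vertex:
  1: 4, 6, 7
  2: 4, 5, 7, 8
  3: 4, 5, 6, 7, 8

Step 2: Greedily match left vertices, then look for augmenting paths:
  Match 1 -- 4
  Match 2 -- 5
  Match 3 -- 6
  No augmenting path remains.

Step 3: Verify this is maximum:
  Matching size 3 = min(|L|, |R|) = min(3, 5), which is an upper bound, so this matching is maximum.

Maximum matching: {(1,4), (2,5), (3,6)}
Size: 3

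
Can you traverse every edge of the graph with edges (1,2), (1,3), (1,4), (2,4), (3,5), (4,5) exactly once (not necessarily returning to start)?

Step 1: Find the degree of each vertex:
  deg(1) = 3
  deg(2) = 2
  deg(3) = 2
  deg(4) = 3
  deg(5) = 2

Step 2: Count vertices with odd degree:
  Odd-degree vertices: 1, 4 (2 total)

Step 3: Apply Euler's theorem:
  - Eulerian circuit exists iff graph is connected and all vertices have even degree
  - Eulerian path exists iff graph is connected and has 0 or 2 odd-degree vertices

Graph is connected with exactly 2 odd-degree vertices (1, 4).
Eulerian path exists (starting and ending at the odd-degree vertices), but no Eulerian circuit.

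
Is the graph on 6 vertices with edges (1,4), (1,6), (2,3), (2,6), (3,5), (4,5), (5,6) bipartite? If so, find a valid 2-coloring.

Step 1: Attempt 2-coloring using BFS:
  Start at vertex 1, assign color 0
  Color vertex 4 with color 1 (neighbor of 1)
  Color vertex 6 with color 1 (neighbor of 1)
  Color vertex 5 with color 0 (neighbor of 4)
  Color vertex 2 with color 0 (neighbor of 6)
  Color vertex 3 with color 1 (neighbor of 5)

Step 2: 2-coloring succeeded. No conflicts found.
  Set A (color 0): {1, 2, 5}
  Set B (color 1): {3, 4, 6}

The graph is bipartite with partition {1, 2, 5}, {3, 4, 6}.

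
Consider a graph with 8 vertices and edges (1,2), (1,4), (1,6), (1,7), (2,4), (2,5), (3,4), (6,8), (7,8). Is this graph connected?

Step 1: Build adjacency list from edges:
  1: 2, 4, 6, 7
  2: 1, 4, 5
  3: 4
  4: 1, 2, 3
  5: 2
  6: 1, 8
  7: 1, 8
  8: 6, 7

Step 2: Run BFS/DFS from vertex 1:
  Visited: {1, 2, 4, 6, 7, 5, 3, 8}
  Reached 8 of 8 vertices

Step 3: All 8 vertices reached from vertex 1, so the graph is connected.
Answer: Yes, the graph is connected.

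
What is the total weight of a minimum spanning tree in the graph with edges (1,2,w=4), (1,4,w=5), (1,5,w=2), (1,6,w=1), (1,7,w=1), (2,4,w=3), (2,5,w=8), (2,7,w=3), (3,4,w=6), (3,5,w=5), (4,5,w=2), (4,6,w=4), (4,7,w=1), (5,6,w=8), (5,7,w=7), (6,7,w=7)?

Apply Kruskal's algorithm (sort edges by weight, add if no cycle):

Sorted edges by weight:
  (1,7) w=1
  (1,6) w=1
  (4,7) w=1
  (1,5) w=2
  (4,5) w=2
  (2,4) w=3
  (2,7) w=3
  (1,2) w=4
  (4,6) w=4
  (1,4) w=5
  (3,5) w=5
  (3,4) w=6
  (5,7) w=7
  (6,7) w=7
  (2,5) w=8
  (5,6) w=8

Add edge (1,7) w=1 -- no cycle. Running total: 1
Add edge (1,6) w=1 -- no cycle. Running total: 2
Add edge (4,7) w=1 -- no cycle. Running total: 3
Add edge (1,5) w=2 -- no cycle. Running total: 5
Skip edge (4,5) w=2 -- would create cycle
Add edge (2,4) w=3 -- no cycle. Running total: 8
Skip edge (2,7) w=3 -- would create cycle
Skip edge (1,2) w=4 -- would create cycle
Skip edge (4,6) w=4 -- would create cycle
Skip edge (1,4) w=5 -- would create cycle
Add edge (3,5) w=5 -- no cycle. Running total: 13

MST edges: (1,7,w=1), (1,6,w=1), (4,7,w=1), (1,5,w=2), (2,4,w=3), (3,5,w=5)
Total MST weight: 1 + 1 + 1 + 2 + 3 + 5 = 13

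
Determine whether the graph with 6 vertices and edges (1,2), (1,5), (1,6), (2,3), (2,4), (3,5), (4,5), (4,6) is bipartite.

Step 1: Attempt 2-coloring using BFS:
  Start at vertex 1, assign color 0
  Color vertex 2 with color 1 (neighbor of 1)
  Color vertex 5 with color 1 (neighbor of 1)
  Color vertex 6 with color 1 (neighbor of 1)
  Color vertex 3 with color 0 (neighbor of 2)
  Color vertex 4 with color 0 (neighbor of 2)

Step 2: 2-coloring succeeded. No conflicts found.
  Set A (color 0): {1, 3, 4}
  Set B (color 1): {2, 5, 6}

The graph is bipartite with partition {1, 3, 4}, {2, 5, 6}.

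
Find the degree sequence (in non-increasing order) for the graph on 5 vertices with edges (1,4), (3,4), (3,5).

Step 1: Count edges incident to each vertex:
  deg(1) = 1 (neighbors: 4)
  deg(2) = 0 (neighbors: none)
  deg(3) = 2 (neighbors: 4, 5)
  deg(4) = 2 (neighbors: 1, 3)
  deg(5) = 1 (neighbors: 3)

Step 2: Sort degrees in non-increasing order:
  Degrees: [1, 0, 2, 2, 1] -> sorted: [2, 2, 1, 1, 0]

Degree sequence: [2, 2, 1, 1, 0]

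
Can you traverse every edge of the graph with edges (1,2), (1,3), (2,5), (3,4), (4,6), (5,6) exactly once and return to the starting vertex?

Step 1: Find the degree of each vertex:
  deg(1) = 2
  deg(2) = 2
  deg(3) = 2
  deg(4) = 2
  deg(5) = 2
  deg(6) = 2

Step 2: Count vertices with odd degree:
  All vertices have even degree (0 odd-degree vertices)

Step 3: Apply Euler's theorem:
  - Eulerian circuit exists iff graph is connected and all vertices have even degree
  - Eulerian path exists iff graph is connected and has 0 or 2 odd-degree vertices

Graph is connected with 0 odd-degree vertices.
Both Eulerian circuit and Eulerian path exist.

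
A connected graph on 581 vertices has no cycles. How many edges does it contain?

A tree on n vertices always has exactly n - 1 edges.
For n = 581: edges = 581 - 1 = 580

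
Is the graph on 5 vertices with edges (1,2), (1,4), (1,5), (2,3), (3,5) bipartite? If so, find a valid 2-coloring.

Step 1: Attempt 2-coloring using BFS:
  Start at vertex 1, assign color 0
  Color vertex 2 with color 1 (neighbor of 1)
  Color vertex 4 with color 1 (neighbor of 1)
  Color vertex 5 with color 1 (neighbor of 1)
  Color vertex 3 with color 0 (neighbor of 2)

Step 2: 2-coloring succeeded. No conflicts found.
  Set A (color 0): {1, 3}
  Set B (color 1): {2, 4, 5}

The graph is bipartite with partition {1, 3}, {2, 4, 5}.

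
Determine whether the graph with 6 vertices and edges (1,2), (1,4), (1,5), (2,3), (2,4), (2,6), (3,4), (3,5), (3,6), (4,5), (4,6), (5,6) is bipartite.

Step 1: Attempt 2-coloring using BFS:
  Start at vertex 1, assign color 0
  Color vertex 2 with color 1 (neighbor of 1)
  Color vertex 4 with color 1 (neighbor of 1)
  Color vertex 5 with color 1 (neighbor of 1)
  Color vertex 3 with color 0 (neighbor of 2)

Step 2: Conflict found! Vertices 2 and 4 are adjacent but have the same color.
This means the graph contains an odd cycle.

The graph is NOT bipartite.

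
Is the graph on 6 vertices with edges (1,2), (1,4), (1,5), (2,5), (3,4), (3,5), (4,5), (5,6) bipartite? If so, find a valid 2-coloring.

Step 1: Attempt 2-coloring using BFS:
  Start at vertex 1, assign color 0
  Color vertex 2 with color 1 (neighbor of 1)
  Color vertex 4 with color 1 (neighbor of 1)
  Color vertex 5 with color 1 (neighbor of 1)

Step 2: Conflict found! Vertices 2 and 5 are adjacent but have the same color.
This means the graph contains an odd cycle.

The graph is NOT bipartite.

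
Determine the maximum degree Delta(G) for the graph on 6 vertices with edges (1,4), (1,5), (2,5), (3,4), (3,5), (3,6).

Step 1: Count edges incident to each vertex:
  deg(1) = 2 (neighbors: 4, 5)
  deg(2) = 1 (neighbors: 5)
  deg(3) = 3 (neighbors: 4, 5, 6)
  deg(4) = 2 (neighbors: 1, 3)
  deg(5) = 3 (neighbors: 1, 2, 3)
  deg(6) = 1 (neighbors: 3)

Step 2: Find maximum:
  max(2, 1, 3, 2, 3, 1) = 3 (vertex 3)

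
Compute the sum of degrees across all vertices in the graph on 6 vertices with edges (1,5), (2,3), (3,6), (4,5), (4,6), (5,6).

Step 1: Count edges incident to each vertex:
  deg(1) = 1 (neighbors: 5)
  deg(2) = 1 (neighbors: 3)
  deg(3) = 2 (neighbors: 2, 6)
  deg(4) = 2 (neighbors: 5, 6)
  deg(5) = 3 (neighbors: 1, 4, 6)
  deg(6) = 3 (neighbors: 3, 4, 5)

Step 2: Sum all degrees:
  1 + 1 + 2 + 2 + 3 + 3 = 12

Verification: sum of degrees = 2 * |E| = 2 * 6 = 12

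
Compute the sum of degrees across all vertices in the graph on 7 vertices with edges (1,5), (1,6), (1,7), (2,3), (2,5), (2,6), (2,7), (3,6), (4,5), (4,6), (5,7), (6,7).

Step 1: Count edges incident to each vertex:
  deg(1) = 3 (neighbors: 5, 6, 7)
  deg(2) = 4 (neighbors: 3, 5, 6, 7)
  deg(3) = 2 (neighbors: 2, 6)
  deg(4) = 2 (neighbors: 5, 6)
  deg(5) = 4 (neighbors: 1, 2, 4, 7)
  deg(6) = 5 (neighbors: 1, 2, 3, 4, 7)
  deg(7) = 4 (neighbors: 1, 2, 5, 6)

Step 2: Sum all degrees:
  3 + 4 + 2 + 2 + 4 + 5 + 4 = 24

Verification: sum of degrees = 2 * |E| = 2 * 12 = 24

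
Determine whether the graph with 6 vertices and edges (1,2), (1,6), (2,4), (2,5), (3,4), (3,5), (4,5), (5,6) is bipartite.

Step 1: Attempt 2-coloring using BFS:
  Start at vertex 1, assign color 0
  Color vertex 2 with color 1 (neighbor of 1)
  Color vertex 6 with color 1 (neighbor of 1)
  Color vertex 4 with color 0 (neighbor of 2)
  Color vertex 5 with color 0 (neighbor of 2)
  Color vertex 3 with color 1 (neighbor of 4)

Step 2: Conflict found! Vertices 4 and 5 are adjacent but have the same color.
This means the graph contains an odd cycle.

The graph is NOT bipartite.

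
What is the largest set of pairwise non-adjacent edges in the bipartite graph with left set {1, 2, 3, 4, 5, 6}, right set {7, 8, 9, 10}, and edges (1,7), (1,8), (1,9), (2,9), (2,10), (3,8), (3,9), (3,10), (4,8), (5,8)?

Step 1: List the neighbors of each left vertex:
  1: 7, 8, 9
  2: 9, 10
  3: 8, 9, 10
  4: 8
  5: 8
  6: (none)

Step 2: Greedily match left vertices, then look for augmenting paths:
  Match 1 -- 7
  Match 2 -- 9
  Match 3 -- 10
  Match 4 -- 8
  No augmenting path remains.

Step 3: Verify this is maximum:
  Matching size 4 = min(|L|, |R|) = min(6, 4), which is an upper bound, so this matching is maximum.

Maximum matching: {(1,7), (2,9), (3,10), (4,8)}
Size: 4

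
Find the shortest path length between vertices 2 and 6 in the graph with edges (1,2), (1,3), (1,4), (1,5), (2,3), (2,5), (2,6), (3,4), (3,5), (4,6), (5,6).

Step 1: Build adjacency list:
  1: 2, 3, 4, 5
  2: 1, 3, 5, 6
  3: 1, 2, 4, 5
  4: 1, 3, 6
  5: 1, 2, 3, 6
  6: 2, 4, 5

Step 2: BFS from vertex 2 to find shortest path to 6:
  vertex 1 reached at distance 1
  vertex 3 reached at distance 1
  vertex 5 reached at distance 1
  vertex 6 reached at distance 1

Step 3: Shortest path: 2 -> 6
Path length: 1 edge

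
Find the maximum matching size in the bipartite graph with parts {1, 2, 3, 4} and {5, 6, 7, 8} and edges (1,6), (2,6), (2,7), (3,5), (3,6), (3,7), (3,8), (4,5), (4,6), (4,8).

Step 1: List the neighbors of each left vertex:
  1: 6
  2: 6, 7
  3: 5, 6, 7, 8
  4: 5, 6, 8

Step 2: Greedily match left vertices, then look for augmenting paths:
  Match 1 -- 6
  Match 2 -- 7
  Match 3 -- 5
  Match 4 -- 8
  No augmenting path remains.

Step 3: Verify this is maximum:
  Matching size 4 = min(|L|, |R|) = min(4, 4), which is an upper bound, so this matching is maximum.

Maximum matching: {(1,6), (2,7), (3,5), (4,8)}
Size: 4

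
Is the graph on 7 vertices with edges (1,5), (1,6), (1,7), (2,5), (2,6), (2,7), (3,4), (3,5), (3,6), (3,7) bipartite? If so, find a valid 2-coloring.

Step 1: Attempt 2-coloring using BFS:
  Start at vertex 1, assign color 0
  Color vertex 5 with color 1 (neighbor of 1)
  Color vertex 6 with color 1 (neighbor of 1)
  Color vertex 7 with color 1 (neighbor of 1)
  Color vertex 2 with color 0 (neighbor of 5)
  Color vertex 3 with color 0 (neighbor of 5)
  Color vertex 4 with color 1 (neighbor of 3)

Step 2: 2-coloring succeeded. No conflicts found.
  Set A (color 0): {1, 2, 3}
  Set B (color 1): {4, 5, 6, 7}

The graph is bipartite with partition {1, 2, 3}, {4, 5, 6, 7}.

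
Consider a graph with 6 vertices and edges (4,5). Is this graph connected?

Step 1: Build adjacency list from edges:
  1: (none)
  2: (none)
  3: (none)
  4: 5
  5: 4
  6: (none)

Step 2: Run BFS/DFS from vertex 1:
  Visited: {1}
  Reached 1 of 6 vertices

Step 3: Only 1 of 6 vertices reached. Graph is disconnected.
Connected components: {1}, {2}, {3}, {4, 5}, {6}
Answer: No, the graph is not connected (5 components).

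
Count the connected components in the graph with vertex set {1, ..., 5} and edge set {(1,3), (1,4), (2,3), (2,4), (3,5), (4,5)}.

Step 1: Build adjacency list from edges:
  1: 3, 4
  2: 3, 4
  3: 1, 2, 5
  4: 1, 2, 5
  5: 3, 4

Step 2: Run BFS/DFS from vertex 1:
  Visited: {1, 3, 4, 2, 5}
  Reached 5 of 5 vertices

Step 3: All 5 vertices reached from vertex 1, so the graph is connected.
Number of connected components: 1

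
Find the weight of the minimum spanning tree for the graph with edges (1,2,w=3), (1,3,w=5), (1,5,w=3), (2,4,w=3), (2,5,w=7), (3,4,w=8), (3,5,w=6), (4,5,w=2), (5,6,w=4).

Apply Kruskal's algorithm (sort edges by weight, add if no cycle):

Sorted edges by weight:
  (4,5) w=2
  (1,2) w=3
  (1,5) w=3
  (2,4) w=3
  (5,6) w=4
  (1,3) w=5
  (3,5) w=6
  (2,5) w=7
  (3,4) w=8

Add edge (4,5) w=2 -- no cycle. Running total: 2
Add edge (1,2) w=3 -- no cycle. Running total: 5
Add edge (1,5) w=3 -- no cycle. Running total: 8
Skip edge (2,4) w=3 -- would create cycle
Add edge (5,6) w=4 -- no cycle. Running total: 12
Add edge (1,3) w=5 -- no cycle. Running total: 17

MST edges: (4,5,w=2), (1,2,w=3), (1,5,w=3), (5,6,w=4), (1,3,w=5)
Total MST weight: 2 + 3 + 3 + 4 + 5 = 17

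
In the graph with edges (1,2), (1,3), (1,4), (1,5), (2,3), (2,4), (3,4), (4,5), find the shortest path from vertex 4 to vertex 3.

Step 1: Build adjacency list:
  1: 2, 3, 4, 5
  2: 1, 3, 4
  3: 1, 2, 4
  4: 1, 2, 3, 5
  5: 1, 4

Step 2: BFS from vertex 4 to find shortest path to 3:
  vertex 1 reached at distance 1
  vertex 2 reached at distance 1
  vertex 3 reached at distance 1

Step 3: Shortest path: 4 -> 3
Path length: 1 edge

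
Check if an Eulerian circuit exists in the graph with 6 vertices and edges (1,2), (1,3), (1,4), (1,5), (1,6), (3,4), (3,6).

Step 1: Find the degree of each vertex:
  deg(1) = 5
  deg(2) = 1
  deg(3) = 3
  deg(4) = 2
  deg(5) = 1
  deg(6) = 2

Step 2: Count vertices with odd degree:
  Odd-degree vertices: 1, 2, 3, 5 (4 total)

Step 3: Apply Euler's theorem:
  - Eulerian circuit exists iff graph is connected and all vertices have even degree
  - Eulerian path exists iff graph is connected and has 0 or 2 odd-degree vertices

Graph has 4 odd-degree vertices (need 0 or 2).
Neither Eulerian path nor Eulerian circuit exists.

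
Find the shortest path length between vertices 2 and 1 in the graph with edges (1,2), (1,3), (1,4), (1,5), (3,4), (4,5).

Step 1: Build adjacency list:
  1: 2, 3, 4, 5
  2: 1
  3: 1, 4
  4: 1, 3, 5
  5: 1, 4

Step 2: BFS from vertex 2 to find shortest path to 1:
  vertex 1 reached at distance 1

Step 3: Shortest path: 2 -> 1
Path length: 1 edge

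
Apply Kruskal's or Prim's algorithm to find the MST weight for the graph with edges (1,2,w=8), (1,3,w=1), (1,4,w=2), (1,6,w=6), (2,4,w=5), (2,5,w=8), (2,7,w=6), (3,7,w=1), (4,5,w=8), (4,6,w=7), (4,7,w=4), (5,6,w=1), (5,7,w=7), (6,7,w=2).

Apply Kruskal's algorithm (sort edges by weight, add if no cycle):

Sorted edges by weight:
  (1,3) w=1
  (3,7) w=1
  (5,6) w=1
  (1,4) w=2
  (6,7) w=2
  (4,7) w=4
  (2,4) w=5
  (1,6) w=6
  (2,7) w=6
  (4,6) w=7
  (5,7) w=7
  (1,2) w=8
  (2,5) w=8
  (4,5) w=8

Add edge (1,3) w=1 -- no cycle. Running total: 1
Add edge (3,7) w=1 -- no cycle. Running total: 2
Add edge (5,6) w=1 -- no cycle. Running total: 3
Add edge (1,4) w=2 -- no cycle. Running total: 5
Add edge (6,7) w=2 -- no cycle. Running total: 7
Skip edge (4,7) w=4 -- would create cycle
Add edge (2,4) w=5 -- no cycle. Running total: 12

MST edges: (1,3,w=1), (3,7,w=1), (5,6,w=1), (1,4,w=2), (6,7,w=2), (2,4,w=5)
Total MST weight: 1 + 1 + 1 + 2 + 2 + 5 = 12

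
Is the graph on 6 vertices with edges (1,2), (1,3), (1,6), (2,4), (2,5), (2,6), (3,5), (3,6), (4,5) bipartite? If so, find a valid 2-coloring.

Step 1: Attempt 2-coloring using BFS:
  Start at vertex 1, assign color 0
  Color vertex 2 with color 1 (neighbor of 1)
  Color vertex 3 with color 1 (neighbor of 1)
  Color vertex 6 with color 1 (neighbor of 1)
  Color vertex 4 with color 0 (neighbor of 2)
  Color vertex 5 with color 0 (neighbor of 2)

Step 2: Conflict found! Vertices 2 and 6 are adjacent but have the same color.
This means the graph contains an odd cycle.

The graph is NOT bipartite.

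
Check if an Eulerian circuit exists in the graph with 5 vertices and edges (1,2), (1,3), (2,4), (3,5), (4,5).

Step 1: Find the degree of each vertex:
  deg(1) = 2
  deg(2) = 2
  deg(3) = 2
  deg(4) = 2
  deg(5) = 2

Step 2: Count vertices with odd degree:
  All vertices have even degree (0 odd-degree vertices)

Step 3: Apply Euler's theorem:
  - Eulerian circuit exists iff graph is connected and all vertices have even degree
  - Eulerian path exists iff graph is connected and has 0 or 2 odd-degree vertices

Graph is connected with 0 odd-degree vertices.
Both Eulerian circuit and Eulerian path exist.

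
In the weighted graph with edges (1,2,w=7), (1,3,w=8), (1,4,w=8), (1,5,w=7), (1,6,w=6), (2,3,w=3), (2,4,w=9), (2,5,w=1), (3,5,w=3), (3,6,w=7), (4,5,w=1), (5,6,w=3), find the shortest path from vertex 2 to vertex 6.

Step 1: Build adjacency list with weights:
  1: 2(w=7), 3(w=8), 4(w=8), 5(w=7), 6(w=6)
  2: 1(w=7), 3(w=3), 4(w=9), 5(w=1)
  3: 1(w=8), 2(w=3), 5(w=3), 6(w=7)
  4: 1(w=8), 2(w=9), 5(w=1)
  5: 1(w=7), 2(w=1), 3(w=3), 4(w=1), 6(w=3)
  6: 1(w=6), 3(w=7), 5(w=3)

Step 2: Apply Dijkstra's algorithm from vertex 2:
  Visit vertex 2 (distance=0)
    Update dist[1] = 7
    Update dist[3] = 3
    Update dist[4] = 9
    Update dist[5] = 1
  Visit vertex 5 (distance=1)
    Update dist[4] = 2
    Update dist[6] = 4
  Visit vertex 4 (distance=2)
  Visit vertex 3 (distance=3)
  Visit vertex 6 (distance=4)

Step 3: Shortest path: 2 -> 5 -> 6
Total weight: 1 + 3 = 4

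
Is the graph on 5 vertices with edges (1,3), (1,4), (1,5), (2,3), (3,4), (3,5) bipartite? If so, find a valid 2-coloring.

Step 1: Attempt 2-coloring using BFS:
  Start at vertex 1, assign color 0
  Color vertex 3 with color 1 (neighbor of 1)
  Color vertex 4 with color 1 (neighbor of 1)
  Color vertex 5 with color 1 (neighbor of 1)
  Color vertex 2 with color 0 (neighbor of 3)

Step 2: Conflict found! Vertices 3 and 4 are adjacent but have the same color.
This means the graph contains an odd cycle.

The graph is NOT bipartite.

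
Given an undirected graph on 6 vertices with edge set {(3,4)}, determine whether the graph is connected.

Step 1: Build adjacency list from edges:
  1: (none)
  2: (none)
  3: 4
  4: 3
  5: (none)
  6: (none)

Step 2: Run BFS/DFS from vertex 1:
  Visited: {1}
  Reached 1 of 6 vertices

Step 3: Only 1 of 6 vertices reached. Graph is disconnected.
Connected components: {1}, {2}, {3, 4}, {5}, {6}
Answer: No, the graph is not connected (5 components).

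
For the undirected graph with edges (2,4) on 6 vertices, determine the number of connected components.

Step 1: Build adjacency list from edges:
  1: (none)
  2: 4
  3: (none)
  4: 2
  5: (none)
  6: (none)

Step 2: Run BFS/DFS from vertex 1:
  Visited: {1}
  Reached 1 of 6 vertices

Step 3: Only 1 of 6 vertices reached. Graph is disconnected.
Connected components: {1}, {2, 4}, {3}, {5}, {6}
Number of connected components: 5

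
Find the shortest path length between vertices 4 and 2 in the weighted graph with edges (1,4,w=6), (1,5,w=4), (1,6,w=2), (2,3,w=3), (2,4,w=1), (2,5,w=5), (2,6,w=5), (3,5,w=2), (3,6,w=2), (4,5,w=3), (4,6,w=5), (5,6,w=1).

Step 1: Build adjacency list with weights:
  1: 4(w=6), 5(w=4), 6(w=2)
  2: 3(w=3), 4(w=1), 5(w=5), 6(w=5)
  3: 2(w=3), 5(w=2), 6(w=2)
  4: 1(w=6), 2(w=1), 5(w=3), 6(w=5)
  5: 1(w=4), 2(w=5), 3(w=2), 4(w=3), 6(w=1)
  6: 1(w=2), 2(w=5), 3(w=2), 4(w=5), 5(w=1)

Step 2: Apply Dijkstra's algorithm from vertex 4:
  Visit vertex 4 (distance=0)
    Update dist[1] = 6
    Update dist[2] = 1
    Update dist[5] = 3
    Update dist[6] = 5
  Visit vertex 2 (distance=1)
    Update dist[3] = 4

Step 3: Shortest path: 4 -> 2
Total weight: 1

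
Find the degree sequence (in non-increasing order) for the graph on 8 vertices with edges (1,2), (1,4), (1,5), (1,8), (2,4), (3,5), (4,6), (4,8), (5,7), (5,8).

Step 1: Count edges incident to each vertex:
  deg(1) = 4 (neighbors: 2, 4, 5, 8)
  deg(2) = 2 (neighbors: 1, 4)
  deg(3) = 1 (neighbors: 5)
  deg(4) = 4 (neighbors: 1, 2, 6, 8)
  deg(5) = 4 (neighbors: 1, 3, 7, 8)
  deg(6) = 1 (neighbors: 4)
  deg(7) = 1 (neighbors: 5)
  deg(8) = 3 (neighbors: 1, 4, 5)

Step 2: Sort degrees in non-increasing order:
  Degrees: [4, 2, 1, 4, 4, 1, 1, 3] -> sorted: [4, 4, 4, 3, 2, 1, 1, 1]

Degree sequence: [4, 4, 4, 3, 2, 1, 1, 1]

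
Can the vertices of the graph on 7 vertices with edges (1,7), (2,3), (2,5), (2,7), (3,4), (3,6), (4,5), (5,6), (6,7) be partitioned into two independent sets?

Step 1: Attempt 2-coloring using BFS:
  Start at vertex 1, assign color 0
  Color vertex 7 with color 1 (neighbor of 1)
  Color vertex 2 with color 0 (neighbor of 7)
  Color vertex 6 with color 0 (neighbor of 7)
  Color vertex 3 with color 1 (neighbor of 2)
  Color vertex 5 with color 1 (neighbor of 2)
  Color vertex 4 with color 0 (neighbor of 3)

Step 2: 2-coloring succeeded. No conflicts found.
  Set A (color 0): {1, 2, 4, 6}
  Set B (color 1): {3, 5, 7}

The graph is bipartite with partition {1, 2, 4, 6}, {3, 5, 7}.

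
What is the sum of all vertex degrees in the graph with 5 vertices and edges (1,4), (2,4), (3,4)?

Step 1: Count edges incident to each vertex:
  deg(1) = 1 (neighbors: 4)
  deg(2) = 1 (neighbors: 4)
  deg(3) = 1 (neighbors: 4)
  deg(4) = 3 (neighbors: 1, 2, 3)
  deg(5) = 0 (neighbors: none)

Step 2: Sum all degrees:
  1 + 1 + 1 + 3 + 0 = 6

Verification: sum of degrees = 2 * |E| = 2 * 3 = 6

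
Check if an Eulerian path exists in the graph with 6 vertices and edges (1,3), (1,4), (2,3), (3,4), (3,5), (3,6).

Step 1: Find the degree of each vertex:
  deg(1) = 2
  deg(2) = 1
  deg(3) = 5
  deg(4) = 2
  deg(5) = 1
  deg(6) = 1

Step 2: Count vertices with odd degree:
  Odd-degree vertices: 2, 3, 5, 6 (4 total)

Step 3: Apply Euler's theorem:
  - Eulerian circuit exists iff graph is connected and all vertices have even degree
  - Eulerian path exists iff graph is connected and has 0 or 2 odd-degree vertices

Graph has 4 odd-degree vertices (need 0 or 2).
Neither Eulerian path nor Eulerian circuit exists.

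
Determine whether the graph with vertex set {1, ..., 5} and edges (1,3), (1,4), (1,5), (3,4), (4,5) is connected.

Step 1: Build adjacency list from edges:
  1: 3, 4, 5
  2: (none)
  3: 1, 4
  4: 1, 3, 5
  5: 1, 4

Step 2: Run BFS/DFS from vertex 1:
  Visited: {1, 3, 4, 5}
  Reached 4 of 5 vertices

Step 3: Only 4 of 5 vertices reached. Graph is disconnected.
Connected components: {1, 3, 4, 5}, {2}
Answer: No, the graph is not connected (2 components).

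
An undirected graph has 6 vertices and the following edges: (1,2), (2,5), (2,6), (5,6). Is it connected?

Step 1: Build adjacency list from edges:
  1: 2
  2: 1, 5, 6
  3: (none)
  4: (none)
  5: 2, 6
  6: 2, 5

Step 2: Run BFS/DFS from vertex 1:
  Visited: {1, 2, 5, 6}
  Reached 4 of 6 vertices

Step 3: Only 4 of 6 vertices reached. Graph is disconnected.
Connected components: {1, 2, 5, 6}, {3}, {4}
Answer: No, the graph is not connected (3 components).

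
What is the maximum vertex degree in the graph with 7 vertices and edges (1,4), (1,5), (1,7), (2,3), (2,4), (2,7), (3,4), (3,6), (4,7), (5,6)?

Step 1: Count edges incident to each vertex:
  deg(1) = 3 (neighbors: 4, 5, 7)
  deg(2) = 3 (neighbors: 3, 4, 7)
  deg(3) = 3 (neighbors: 2, 4, 6)
  deg(4) = 4 (neighbors: 1, 2, 3, 7)
  deg(5) = 2 (neighbors: 1, 6)
  deg(6) = 2 (neighbors: 3, 5)
  deg(7) = 3 (neighbors: 1, 2, 4)

Step 2: Find maximum:
  max(3, 3, 3, 4, 2, 2, 3) = 4 (vertex 4)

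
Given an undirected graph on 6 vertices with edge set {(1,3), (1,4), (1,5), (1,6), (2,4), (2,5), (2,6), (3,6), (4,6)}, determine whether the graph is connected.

Step 1: Build adjacency list from edges:
  1: 3, 4, 5, 6
  2: 4, 5, 6
  3: 1, 6
  4: 1, 2, 6
  5: 1, 2
  6: 1, 2, 3, 4

Step 2: Run BFS/DFS from vertex 1:
  Visited: {1, 3, 4, 5, 6, 2}
  Reached 6 of 6 vertices

Step 3: All 6 vertices reached from vertex 1, so the graph is connected.
Answer: Yes, the graph is connected.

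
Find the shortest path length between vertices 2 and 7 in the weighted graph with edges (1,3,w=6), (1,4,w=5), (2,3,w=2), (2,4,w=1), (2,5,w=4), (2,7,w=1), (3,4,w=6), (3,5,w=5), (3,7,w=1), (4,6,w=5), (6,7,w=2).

Step 1: Build adjacency list with weights:
  1: 3(w=6), 4(w=5)
  2: 3(w=2), 4(w=1), 5(w=4), 7(w=1)
  3: 1(w=6), 2(w=2), 4(w=6), 5(w=5), 7(w=1)
  4: 1(w=5), 2(w=1), 3(w=6), 6(w=5)
  5: 2(w=4), 3(w=5)
  6: 4(w=5), 7(w=2)
  7: 2(w=1), 3(w=1), 6(w=2)

Step 2: Apply Dijkstra's algorithm from vertex 2:
  Visit vertex 2 (distance=0)
    Update dist[3] = 2
    Update dist[4] = 1
    Update dist[5] = 4
    Update dist[7] = 1
  Visit vertex 4 (distance=1)
    Update dist[1] = 6
    Update dist[6] = 6
  Visit vertex 7 (distance=1)
    Update dist[6] = 3

Step 3: Shortest path: 2 -> 7
Total weight: 1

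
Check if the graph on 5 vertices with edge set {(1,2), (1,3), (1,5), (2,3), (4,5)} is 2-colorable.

Step 1: Attempt 2-coloring using BFS:
  Start at vertex 1, assign color 0
  Color vertex 2 with color 1 (neighbor of 1)
  Color vertex 3 with color 1 (neighbor of 1)
  Color vertex 5 with color 1 (neighbor of 1)

Step 2: Conflict found! Vertices 2 and 3 are adjacent but have the same color.
This means the graph contains an odd cycle.

The graph is NOT bipartite.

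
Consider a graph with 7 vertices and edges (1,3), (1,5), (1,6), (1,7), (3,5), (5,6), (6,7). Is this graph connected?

Step 1: Build adjacency list from edges:
  1: 3, 5, 6, 7
  2: (none)
  3: 1, 5
  4: (none)
  5: 1, 3, 6
  6: 1, 5, 7
  7: 1, 6

Step 2: Run BFS/DFS from vertex 1:
  Visited: {1, 3, 5, 6, 7}
  Reached 5 of 7 vertices

Step 3: Only 5 of 7 vertices reached. Graph is disconnected.
Connected components: {1, 3, 5, 6, 7}, {2}, {4}
Answer: No, the graph is not connected (3 components).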